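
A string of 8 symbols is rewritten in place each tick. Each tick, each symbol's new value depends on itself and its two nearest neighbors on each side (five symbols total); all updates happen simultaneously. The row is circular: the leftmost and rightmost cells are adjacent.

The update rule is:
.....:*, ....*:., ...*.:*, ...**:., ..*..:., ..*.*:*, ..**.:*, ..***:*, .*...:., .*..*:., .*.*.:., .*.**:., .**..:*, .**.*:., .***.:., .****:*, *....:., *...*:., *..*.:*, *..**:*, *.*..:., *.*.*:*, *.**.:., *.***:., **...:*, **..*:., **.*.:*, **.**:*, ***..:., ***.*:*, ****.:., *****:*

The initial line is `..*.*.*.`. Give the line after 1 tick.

.**.*...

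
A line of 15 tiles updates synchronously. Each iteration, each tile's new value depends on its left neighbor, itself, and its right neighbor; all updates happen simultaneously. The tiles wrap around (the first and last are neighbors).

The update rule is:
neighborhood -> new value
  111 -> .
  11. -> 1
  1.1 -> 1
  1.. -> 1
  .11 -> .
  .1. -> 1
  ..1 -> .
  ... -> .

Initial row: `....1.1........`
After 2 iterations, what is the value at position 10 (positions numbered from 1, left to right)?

.

....1111.......
.......11......
position 10 holds .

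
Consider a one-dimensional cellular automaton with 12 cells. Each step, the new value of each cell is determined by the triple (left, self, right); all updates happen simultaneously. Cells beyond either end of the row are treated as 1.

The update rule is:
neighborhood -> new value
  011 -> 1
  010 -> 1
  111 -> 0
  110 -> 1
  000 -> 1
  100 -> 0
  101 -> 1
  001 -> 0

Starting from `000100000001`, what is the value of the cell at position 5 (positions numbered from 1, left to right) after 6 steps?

0

step 1: 010101111101
step 2: 111111000111
step 3: 000001010100
step 4: 011101111100
step 5: 110111000100
step 6: 011101010100
position 5 holds 0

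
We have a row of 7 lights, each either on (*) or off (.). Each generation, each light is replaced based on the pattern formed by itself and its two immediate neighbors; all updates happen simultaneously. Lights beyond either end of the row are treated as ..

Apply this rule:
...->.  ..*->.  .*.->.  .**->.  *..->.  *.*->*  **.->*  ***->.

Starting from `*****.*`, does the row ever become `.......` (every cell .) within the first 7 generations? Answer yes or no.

....**.
.....*.
.......
all cells are . at generation 3

yes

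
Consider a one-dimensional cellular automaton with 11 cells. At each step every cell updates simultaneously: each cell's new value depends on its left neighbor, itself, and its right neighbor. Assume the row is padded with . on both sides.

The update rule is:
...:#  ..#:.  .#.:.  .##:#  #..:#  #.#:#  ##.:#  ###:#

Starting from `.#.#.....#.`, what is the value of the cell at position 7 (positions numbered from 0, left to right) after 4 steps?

step 1: ..#.####..#
step 2: #..######..
step 3: .#.########
step 4: ..#########
position 7 holds #

#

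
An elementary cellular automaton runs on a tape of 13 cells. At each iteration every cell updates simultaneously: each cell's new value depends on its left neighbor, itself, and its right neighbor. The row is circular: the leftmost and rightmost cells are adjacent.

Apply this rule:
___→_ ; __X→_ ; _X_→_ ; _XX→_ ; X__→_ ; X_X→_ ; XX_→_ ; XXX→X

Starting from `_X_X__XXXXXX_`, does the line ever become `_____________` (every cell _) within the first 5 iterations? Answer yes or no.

yes

_______XXXX__
________XX___
_____________
all cells are _ at iteration 3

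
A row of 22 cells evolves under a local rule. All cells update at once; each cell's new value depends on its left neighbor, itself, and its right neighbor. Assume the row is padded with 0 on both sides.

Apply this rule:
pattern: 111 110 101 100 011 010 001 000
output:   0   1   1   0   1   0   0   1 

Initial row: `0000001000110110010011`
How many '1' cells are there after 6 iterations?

10

1111100010111110000011
1000101001100010111011
0010010001101001101111
1000000101110001111001
0011110011010101001000
1010010011101010000011
count of 1: 10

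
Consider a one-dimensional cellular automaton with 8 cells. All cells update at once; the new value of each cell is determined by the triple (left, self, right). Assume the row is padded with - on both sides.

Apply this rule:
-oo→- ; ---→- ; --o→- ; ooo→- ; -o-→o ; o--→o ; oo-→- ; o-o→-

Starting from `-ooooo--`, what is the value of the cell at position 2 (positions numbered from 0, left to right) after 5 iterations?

------o-
------oo
--------
--------  (fixed point — unchanged through iteration 5)
position 2 holds -

-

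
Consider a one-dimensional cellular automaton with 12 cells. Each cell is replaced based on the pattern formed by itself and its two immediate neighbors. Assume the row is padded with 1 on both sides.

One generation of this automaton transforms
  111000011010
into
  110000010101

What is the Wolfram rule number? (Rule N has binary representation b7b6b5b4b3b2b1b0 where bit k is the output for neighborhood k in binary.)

168

position 0: 111 → 1  (bit 7 = 1)
position 2: 110 → 0  (bit 6 = 0)
position 9: 101 → 1  (bit 5 = 1)
position 3: 100 → 0  (bit 4 = 0)
position 7: 011 → 1  (bit 3 = 1)
position 10: 010 → 0  (bit 2 = 0)
position 6: 001 → 0  (bit 1 = 0)
position 4: 000 → 0  (bit 0 = 0)
bits b7..b0 = 10101000 = 168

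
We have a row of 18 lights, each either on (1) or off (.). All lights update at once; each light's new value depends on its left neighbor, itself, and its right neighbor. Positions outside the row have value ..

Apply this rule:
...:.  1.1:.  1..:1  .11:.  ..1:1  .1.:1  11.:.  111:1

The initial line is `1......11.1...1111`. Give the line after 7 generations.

11....1...11.1.11.
..1..111.1...1...1
.1111.1..11.111.11
1.11..111....1....
1...11.1.1..111...
11.1...1.111.1.1..
...11.11..1..1.11.

...11.11..1..1.11.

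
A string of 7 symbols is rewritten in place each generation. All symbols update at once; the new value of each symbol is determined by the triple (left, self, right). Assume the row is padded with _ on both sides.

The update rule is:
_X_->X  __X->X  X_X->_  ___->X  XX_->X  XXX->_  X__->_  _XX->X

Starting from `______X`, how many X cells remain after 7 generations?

4

generation 1: XXXXXXX
generation 2: X_____X
generation 3: X_XXXXX
generation 4: X_X___X
generation 5: X_X_XXX
generation 6: X_X_X_X
generation 7: X_X_X_X
count of X: 4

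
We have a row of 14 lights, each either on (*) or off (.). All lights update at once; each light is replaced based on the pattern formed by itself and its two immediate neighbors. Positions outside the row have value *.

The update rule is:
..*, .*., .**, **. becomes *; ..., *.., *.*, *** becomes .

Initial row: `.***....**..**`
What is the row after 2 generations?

.*.*..**.*.**.

.*.*...***.**.
.*.*..**.*.**.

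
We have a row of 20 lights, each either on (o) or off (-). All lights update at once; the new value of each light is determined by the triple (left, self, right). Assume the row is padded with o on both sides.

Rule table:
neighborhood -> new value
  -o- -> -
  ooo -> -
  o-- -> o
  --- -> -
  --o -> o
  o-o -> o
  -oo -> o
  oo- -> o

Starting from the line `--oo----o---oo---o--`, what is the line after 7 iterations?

oo-----oo--oo----oo-

ooooo--o-o-oooo-o-oo
----ooo-o-oo--oo-oo-
o--oo-oo-ooooooooooo
oooooooooo----------
---------oo--------o
o-------oooo------oo
oo-----oo--oo----oo-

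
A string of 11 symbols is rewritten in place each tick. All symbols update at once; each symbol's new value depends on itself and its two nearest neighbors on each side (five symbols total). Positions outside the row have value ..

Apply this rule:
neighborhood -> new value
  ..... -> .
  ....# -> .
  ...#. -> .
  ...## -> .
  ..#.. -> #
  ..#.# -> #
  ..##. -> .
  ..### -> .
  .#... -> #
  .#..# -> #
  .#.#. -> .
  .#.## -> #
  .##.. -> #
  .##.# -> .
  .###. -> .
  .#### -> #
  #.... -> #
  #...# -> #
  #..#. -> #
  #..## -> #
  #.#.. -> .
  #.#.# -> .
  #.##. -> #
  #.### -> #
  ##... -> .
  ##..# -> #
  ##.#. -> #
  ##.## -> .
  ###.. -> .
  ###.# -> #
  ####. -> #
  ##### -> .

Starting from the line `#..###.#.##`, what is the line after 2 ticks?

tick 1: ###..##.###
tick 2: ...##...#..

...##...#..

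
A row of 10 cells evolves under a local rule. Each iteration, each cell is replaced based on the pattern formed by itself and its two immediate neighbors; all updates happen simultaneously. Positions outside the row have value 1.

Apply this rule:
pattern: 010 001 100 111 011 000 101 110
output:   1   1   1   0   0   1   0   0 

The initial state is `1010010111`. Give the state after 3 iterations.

0011110000

iteration 1: 0011110000
iteration 2: 1100001111
iteration 3: 0011110000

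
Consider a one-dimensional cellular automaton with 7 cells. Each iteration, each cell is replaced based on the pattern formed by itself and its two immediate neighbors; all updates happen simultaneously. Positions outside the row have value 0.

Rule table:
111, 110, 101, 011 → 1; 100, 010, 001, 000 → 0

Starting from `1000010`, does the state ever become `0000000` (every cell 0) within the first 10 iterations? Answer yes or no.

yes

0000000
all cells are 0 at iteration 1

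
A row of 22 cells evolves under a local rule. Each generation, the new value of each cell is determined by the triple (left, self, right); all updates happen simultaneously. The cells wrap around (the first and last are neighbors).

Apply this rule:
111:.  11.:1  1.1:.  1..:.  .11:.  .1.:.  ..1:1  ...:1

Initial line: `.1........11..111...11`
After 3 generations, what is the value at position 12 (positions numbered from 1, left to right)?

1

...1111111.1.1..1.11.1
.11......1.....1...1..
1.1.11111..1111..11..1
position 12 holds 1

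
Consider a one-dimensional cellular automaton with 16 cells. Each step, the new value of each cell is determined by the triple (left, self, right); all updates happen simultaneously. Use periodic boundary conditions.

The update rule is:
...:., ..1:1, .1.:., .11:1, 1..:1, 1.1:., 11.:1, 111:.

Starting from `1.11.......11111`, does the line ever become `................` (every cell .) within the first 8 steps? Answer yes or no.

yes

step 1: 1.111.....11....
step 2: ..1.11...1111..1
step 3: 11..111.11..111.
step 4: 11111.1.11111.1.
step 5: 1...1...1...1...
step 6: .1.1.1.1.1.1.1.1
step 7: ................
all cells are . at step 7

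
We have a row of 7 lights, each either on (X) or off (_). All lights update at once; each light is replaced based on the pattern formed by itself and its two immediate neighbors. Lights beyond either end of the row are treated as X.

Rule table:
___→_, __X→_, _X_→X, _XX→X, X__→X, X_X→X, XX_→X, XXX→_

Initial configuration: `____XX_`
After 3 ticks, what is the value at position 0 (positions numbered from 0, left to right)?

X___XXX
XX__X__
_XX_XX_
position 0 holds _

_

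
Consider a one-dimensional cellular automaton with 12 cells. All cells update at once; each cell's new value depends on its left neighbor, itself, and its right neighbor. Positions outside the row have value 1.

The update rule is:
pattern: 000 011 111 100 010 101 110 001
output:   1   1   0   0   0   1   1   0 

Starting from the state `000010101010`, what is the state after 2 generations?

111000101011

generation 1: 011001010101
generation 2: 111000101011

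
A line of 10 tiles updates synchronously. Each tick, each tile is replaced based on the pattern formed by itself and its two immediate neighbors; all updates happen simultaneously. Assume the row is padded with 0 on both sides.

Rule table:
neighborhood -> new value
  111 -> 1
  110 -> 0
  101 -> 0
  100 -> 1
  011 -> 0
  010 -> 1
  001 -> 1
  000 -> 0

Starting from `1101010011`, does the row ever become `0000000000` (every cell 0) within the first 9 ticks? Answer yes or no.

0001011100
0011001010
0100111011
1111010000
0110011000
1001100100
1110011110
0101101101
1100000001
tick 9 is 1100000001, still not uniform 0

no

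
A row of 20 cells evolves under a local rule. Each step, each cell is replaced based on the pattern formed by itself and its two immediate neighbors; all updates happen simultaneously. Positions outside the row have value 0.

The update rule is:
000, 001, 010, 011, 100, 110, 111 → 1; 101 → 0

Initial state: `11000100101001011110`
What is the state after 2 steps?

11111111101111011111
11111111101111011111

11111111101111011111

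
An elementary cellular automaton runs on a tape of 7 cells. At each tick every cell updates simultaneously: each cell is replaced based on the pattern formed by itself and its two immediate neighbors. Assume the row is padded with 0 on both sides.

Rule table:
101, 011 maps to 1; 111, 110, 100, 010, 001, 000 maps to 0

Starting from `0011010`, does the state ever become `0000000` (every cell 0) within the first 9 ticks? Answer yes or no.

yes

0010100
0001000
0000000
all cells are 0 at tick 3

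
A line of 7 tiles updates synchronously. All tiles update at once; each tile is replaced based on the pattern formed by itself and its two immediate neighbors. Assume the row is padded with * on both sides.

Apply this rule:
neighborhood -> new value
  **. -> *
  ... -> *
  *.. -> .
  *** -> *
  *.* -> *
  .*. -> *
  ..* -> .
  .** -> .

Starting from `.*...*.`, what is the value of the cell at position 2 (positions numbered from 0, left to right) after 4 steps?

*

step 1: **.*.**
step 2: *****.*
step 3: ******.
step 4: *******
position 2 holds *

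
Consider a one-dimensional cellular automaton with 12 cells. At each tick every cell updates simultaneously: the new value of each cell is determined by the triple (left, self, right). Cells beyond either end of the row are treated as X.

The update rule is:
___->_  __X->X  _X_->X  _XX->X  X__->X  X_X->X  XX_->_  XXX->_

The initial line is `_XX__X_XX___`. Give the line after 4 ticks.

tick 1: XX_XXXXX_X_X
tick 2: __XX____XXXX
tick 3: XXX_X__XX___
tick 4: ___XXXXX_X_X

___XXXXX_X_X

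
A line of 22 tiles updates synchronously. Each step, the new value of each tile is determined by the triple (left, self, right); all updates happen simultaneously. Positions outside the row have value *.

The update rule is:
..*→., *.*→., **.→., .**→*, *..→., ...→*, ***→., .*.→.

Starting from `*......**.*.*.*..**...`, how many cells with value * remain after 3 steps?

9

..****.*.........*..*.
..*......*******......
....****.*.......****.
count of *: 9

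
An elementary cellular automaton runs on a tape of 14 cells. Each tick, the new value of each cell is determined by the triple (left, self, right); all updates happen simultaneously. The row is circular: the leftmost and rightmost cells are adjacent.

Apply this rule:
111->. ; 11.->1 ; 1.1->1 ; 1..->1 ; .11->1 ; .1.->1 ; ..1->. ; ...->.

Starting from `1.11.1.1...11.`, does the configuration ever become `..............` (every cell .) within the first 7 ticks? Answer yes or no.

111111111..111
........11.1..
........11111.
........1...11
1.......11..11
11......111.1.
111.....1.1111
tick 7 is 111.....1.1111, still not uniform .

no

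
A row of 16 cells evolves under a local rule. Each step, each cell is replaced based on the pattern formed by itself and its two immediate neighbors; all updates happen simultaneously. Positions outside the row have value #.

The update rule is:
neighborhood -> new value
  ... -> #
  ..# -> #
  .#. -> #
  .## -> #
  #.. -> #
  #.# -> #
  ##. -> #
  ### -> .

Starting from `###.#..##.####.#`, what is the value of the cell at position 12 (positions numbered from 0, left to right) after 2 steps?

..#########..###
###.......####..
position 12 holds #

#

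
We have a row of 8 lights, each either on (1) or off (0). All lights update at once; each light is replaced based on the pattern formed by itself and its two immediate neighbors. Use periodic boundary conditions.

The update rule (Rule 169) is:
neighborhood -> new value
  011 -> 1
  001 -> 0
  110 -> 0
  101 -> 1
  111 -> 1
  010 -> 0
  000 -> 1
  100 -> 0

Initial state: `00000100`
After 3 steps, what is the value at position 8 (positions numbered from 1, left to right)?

step 1: 11110001
step 2: 11100101
step 3: 11000011
position 8 holds 1

1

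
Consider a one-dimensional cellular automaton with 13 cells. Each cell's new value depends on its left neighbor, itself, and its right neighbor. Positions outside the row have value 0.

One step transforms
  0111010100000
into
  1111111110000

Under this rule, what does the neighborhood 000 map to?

At position 9 the neighborhood is 000; the next row has 0 there.

0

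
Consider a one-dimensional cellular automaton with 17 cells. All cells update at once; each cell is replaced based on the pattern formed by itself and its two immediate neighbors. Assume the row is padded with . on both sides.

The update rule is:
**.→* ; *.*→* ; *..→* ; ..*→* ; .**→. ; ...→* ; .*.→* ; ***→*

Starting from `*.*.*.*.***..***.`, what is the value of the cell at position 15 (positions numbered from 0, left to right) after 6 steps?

step 1: ********.****.***
step 2: .********.****.**
step 3: *.********.****.*
step 4: **.********.*****
step 5: .**.********.****
step 6: *.**.********.***
position 15 holds *

*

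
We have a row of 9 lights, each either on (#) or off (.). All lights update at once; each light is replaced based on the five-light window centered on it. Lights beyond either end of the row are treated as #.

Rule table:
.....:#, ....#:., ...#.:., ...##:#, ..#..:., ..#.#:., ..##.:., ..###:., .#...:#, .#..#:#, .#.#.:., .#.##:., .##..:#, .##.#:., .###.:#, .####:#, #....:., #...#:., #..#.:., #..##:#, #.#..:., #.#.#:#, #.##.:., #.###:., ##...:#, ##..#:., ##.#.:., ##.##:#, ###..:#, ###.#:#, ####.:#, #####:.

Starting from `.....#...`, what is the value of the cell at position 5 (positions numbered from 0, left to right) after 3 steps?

#.#...#.#
#..#.....
#...#.#.#
position 5 holds .

.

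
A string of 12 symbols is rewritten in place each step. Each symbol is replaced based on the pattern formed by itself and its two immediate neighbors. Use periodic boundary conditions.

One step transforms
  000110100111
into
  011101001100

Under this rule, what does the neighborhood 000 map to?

1

At position 1 the neighborhood is 000; the next row has 1 there.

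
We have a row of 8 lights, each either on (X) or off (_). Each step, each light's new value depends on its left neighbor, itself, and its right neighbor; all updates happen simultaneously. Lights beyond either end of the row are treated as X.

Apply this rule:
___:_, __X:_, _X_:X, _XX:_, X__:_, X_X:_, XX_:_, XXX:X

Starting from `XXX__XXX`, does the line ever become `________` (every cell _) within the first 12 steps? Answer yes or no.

yes

step 1: XX____XX
step 2: X______X
step 3: ________
all cells are _ at step 3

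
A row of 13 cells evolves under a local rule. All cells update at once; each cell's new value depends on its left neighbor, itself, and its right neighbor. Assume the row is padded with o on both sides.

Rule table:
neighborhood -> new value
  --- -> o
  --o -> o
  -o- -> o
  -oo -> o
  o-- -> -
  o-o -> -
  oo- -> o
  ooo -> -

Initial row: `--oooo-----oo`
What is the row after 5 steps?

-oo--o-ooooo-
-oo-oo-o---o-
-oo-oo-o-ooo-
-oo-oo-o-o-o-
-oo-oo-o-o-o-

-oo-oo-o-o-o-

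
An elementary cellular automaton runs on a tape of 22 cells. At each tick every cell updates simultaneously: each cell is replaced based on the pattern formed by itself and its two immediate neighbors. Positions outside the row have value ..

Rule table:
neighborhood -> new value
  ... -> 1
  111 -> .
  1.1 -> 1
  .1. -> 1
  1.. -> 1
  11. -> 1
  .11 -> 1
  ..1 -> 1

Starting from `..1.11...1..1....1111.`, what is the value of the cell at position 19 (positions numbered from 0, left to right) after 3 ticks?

111111111111111111..11
1................11111
111111111111111111...1
position 19 holds .

.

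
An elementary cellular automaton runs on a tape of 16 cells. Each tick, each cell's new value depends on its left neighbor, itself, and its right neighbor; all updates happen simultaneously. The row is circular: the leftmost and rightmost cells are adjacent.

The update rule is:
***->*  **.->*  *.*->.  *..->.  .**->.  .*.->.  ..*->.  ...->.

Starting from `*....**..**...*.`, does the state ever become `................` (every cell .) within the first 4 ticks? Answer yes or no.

tick 1: ......*...*.....
tick 2: ................
all cells are . at tick 2

yes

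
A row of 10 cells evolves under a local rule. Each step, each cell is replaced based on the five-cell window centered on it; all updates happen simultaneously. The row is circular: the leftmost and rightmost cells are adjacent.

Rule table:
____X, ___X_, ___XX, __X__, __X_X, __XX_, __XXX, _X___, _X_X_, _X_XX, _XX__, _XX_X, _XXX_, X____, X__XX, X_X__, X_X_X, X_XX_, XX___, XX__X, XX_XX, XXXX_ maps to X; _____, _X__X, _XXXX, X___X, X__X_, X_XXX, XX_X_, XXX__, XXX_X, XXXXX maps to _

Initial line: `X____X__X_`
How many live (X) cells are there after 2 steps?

XXXXXX__XX
____X_XXX_
count of X: 4

4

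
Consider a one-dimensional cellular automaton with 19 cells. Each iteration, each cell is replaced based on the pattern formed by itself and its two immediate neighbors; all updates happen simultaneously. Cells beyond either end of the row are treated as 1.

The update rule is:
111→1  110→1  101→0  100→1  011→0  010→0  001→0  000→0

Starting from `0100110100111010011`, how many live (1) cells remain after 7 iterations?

10

0010010010011001001
1001001001001100100
1100100100100110010
1110010010010011000
1111001001001001100
1111100100100100110
1111110010010010010
count of 1: 10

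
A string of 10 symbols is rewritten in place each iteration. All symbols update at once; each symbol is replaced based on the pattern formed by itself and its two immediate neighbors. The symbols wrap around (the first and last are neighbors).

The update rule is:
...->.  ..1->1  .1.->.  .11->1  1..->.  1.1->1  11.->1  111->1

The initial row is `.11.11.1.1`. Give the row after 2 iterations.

1111111.1.
11111111.1

11111111.1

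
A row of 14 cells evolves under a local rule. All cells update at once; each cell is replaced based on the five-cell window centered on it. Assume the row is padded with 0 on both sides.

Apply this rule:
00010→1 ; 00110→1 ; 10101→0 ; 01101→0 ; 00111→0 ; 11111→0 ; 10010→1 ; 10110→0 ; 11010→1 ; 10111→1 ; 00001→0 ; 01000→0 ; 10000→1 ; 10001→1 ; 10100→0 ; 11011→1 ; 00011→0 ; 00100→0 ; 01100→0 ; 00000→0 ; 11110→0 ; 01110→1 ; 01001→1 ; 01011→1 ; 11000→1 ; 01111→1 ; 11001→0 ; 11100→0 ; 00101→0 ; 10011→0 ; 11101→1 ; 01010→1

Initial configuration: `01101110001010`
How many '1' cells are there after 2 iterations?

11

01011101110100
10111111111001
count of 1: 11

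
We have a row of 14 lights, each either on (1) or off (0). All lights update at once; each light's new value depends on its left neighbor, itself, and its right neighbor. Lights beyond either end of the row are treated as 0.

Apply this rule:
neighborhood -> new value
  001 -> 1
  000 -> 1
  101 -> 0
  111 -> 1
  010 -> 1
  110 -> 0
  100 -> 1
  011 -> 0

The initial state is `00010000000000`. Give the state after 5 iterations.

iteration 1: 11111111111111
iteration 2: 01111111111110
iteration 3: 10111111111101
iteration 4: 10011111111001
iteration 5: 11101111110111

11101111110111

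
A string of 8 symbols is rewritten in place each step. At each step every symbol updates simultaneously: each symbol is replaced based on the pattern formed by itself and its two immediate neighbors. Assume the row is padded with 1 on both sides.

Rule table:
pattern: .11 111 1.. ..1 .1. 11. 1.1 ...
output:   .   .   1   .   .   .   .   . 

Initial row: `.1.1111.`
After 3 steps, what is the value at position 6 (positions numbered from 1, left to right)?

.

........
1.......
.1......
position 6 holds .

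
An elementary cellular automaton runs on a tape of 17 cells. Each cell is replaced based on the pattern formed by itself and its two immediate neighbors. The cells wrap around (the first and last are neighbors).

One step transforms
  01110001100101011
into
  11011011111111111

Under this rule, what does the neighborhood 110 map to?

At position 3 the neighborhood is 110; the next row has 1 there.

1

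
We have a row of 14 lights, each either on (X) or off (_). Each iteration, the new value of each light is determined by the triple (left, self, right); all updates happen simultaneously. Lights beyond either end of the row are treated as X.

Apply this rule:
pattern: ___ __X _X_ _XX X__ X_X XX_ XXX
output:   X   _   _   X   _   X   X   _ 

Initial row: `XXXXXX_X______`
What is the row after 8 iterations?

iteration 1: _____XX__XXXX_
iteration 2: _XXX_XX__X__XX
iteration 3: XX_XXXX_____X_
iteration 4: _XXX__X_XXX__X
iteration 5: XX_X___XX_X__X
iteration 6: _XX__X_XXX___X
iteration 7: XXX___XX_X_X_X
iteration 8: __X_X_XXX_X_XX

__X_X_XXX_X_XX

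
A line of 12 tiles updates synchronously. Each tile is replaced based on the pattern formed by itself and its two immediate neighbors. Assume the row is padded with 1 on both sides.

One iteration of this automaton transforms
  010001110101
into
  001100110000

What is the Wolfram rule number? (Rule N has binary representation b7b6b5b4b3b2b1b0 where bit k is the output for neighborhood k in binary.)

position 6: 111 → 1  (bit 7 = 1)
position 7: 110 → 1  (bit 6 = 1)
position 0: 101 → 0  (bit 5 = 0)
position 2: 100 → 1  (bit 4 = 1)
position 5: 011 → 0  (bit 3 = 0)
position 1: 010 → 0  (bit 2 = 0)
position 4: 001 → 0  (bit 1 = 0)
position 3: 000 → 1  (bit 0 = 1)
bits b7..b0 = 11010001 = 209

209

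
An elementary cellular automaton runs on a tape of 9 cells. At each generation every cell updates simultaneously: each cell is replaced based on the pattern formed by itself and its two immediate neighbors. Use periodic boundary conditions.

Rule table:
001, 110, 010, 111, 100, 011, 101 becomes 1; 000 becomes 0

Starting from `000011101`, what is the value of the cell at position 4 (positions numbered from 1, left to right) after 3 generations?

100111111
111111111
111111111
position 4 holds 1

1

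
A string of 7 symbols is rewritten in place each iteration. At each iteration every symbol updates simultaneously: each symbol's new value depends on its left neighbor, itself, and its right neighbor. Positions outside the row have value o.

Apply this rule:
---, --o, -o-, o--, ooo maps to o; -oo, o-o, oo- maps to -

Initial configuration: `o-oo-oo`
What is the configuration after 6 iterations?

oo-ooo-

------o
oooooo-
ooooo--
oooo-oo
ooo---o
oo-ooo-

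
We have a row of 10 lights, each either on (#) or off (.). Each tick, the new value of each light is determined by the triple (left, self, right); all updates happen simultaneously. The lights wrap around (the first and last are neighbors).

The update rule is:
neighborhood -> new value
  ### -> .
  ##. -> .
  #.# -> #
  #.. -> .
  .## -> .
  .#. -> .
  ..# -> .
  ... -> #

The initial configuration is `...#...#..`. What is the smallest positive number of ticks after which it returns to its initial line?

2

##...#...#
...#...#..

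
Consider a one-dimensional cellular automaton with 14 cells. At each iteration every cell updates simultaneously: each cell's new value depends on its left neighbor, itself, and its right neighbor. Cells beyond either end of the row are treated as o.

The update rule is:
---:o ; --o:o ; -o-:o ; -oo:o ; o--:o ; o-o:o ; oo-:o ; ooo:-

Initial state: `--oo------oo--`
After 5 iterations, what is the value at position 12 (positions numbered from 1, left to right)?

o

oooooooooooooo
--------------
oooooooooooooo  (repeats iteration 1; period 2)
iteration 5: oooooooooooooo
position 12 holds o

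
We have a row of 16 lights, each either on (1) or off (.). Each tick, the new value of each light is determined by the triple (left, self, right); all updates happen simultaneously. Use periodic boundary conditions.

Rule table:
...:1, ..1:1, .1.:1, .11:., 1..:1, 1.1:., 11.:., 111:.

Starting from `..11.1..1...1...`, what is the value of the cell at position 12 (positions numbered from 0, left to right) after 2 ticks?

11...11111111111
..111...........
position 12 holds .

.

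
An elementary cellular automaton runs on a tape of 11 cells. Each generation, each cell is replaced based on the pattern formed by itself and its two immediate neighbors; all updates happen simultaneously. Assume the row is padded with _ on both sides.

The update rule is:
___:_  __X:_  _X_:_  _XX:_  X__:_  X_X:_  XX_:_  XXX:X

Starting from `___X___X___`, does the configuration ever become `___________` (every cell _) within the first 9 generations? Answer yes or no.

generation 1: ___________
all cells are _ at generation 1

yes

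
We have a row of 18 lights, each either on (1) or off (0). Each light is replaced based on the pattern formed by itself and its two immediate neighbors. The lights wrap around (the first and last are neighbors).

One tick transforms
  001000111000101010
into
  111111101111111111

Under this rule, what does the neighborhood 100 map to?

At position 3 the neighborhood is 100; the next row has 1 there.

1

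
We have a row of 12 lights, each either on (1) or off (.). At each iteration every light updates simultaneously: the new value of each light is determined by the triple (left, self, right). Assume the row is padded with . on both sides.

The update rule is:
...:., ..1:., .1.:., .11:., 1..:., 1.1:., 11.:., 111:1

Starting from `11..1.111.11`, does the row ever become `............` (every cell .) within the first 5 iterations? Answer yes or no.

yes

.......1....
............
all cells are . at iteration 2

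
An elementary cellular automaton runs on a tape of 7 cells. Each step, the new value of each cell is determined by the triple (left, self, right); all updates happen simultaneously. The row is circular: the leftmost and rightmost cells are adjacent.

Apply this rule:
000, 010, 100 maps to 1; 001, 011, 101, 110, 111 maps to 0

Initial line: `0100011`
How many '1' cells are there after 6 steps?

step 1: 0111000
step 2: 0000111
step 3: 1110000
step 4: 0001110
step 5: 1100001
step 6: 0011100
count of 1: 3

3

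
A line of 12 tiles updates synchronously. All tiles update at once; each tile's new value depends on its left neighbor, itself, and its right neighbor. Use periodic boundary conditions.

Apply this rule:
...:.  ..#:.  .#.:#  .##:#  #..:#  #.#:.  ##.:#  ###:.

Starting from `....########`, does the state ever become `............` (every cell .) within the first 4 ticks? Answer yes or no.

#...#......#
##..##.....#
.##.###....#
.##.#.##...#
tick 4 is .##.#.##...#, still not uniform .

no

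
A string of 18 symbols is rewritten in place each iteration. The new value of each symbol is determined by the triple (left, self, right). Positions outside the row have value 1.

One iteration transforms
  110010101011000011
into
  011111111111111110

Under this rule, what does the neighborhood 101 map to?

At position 5 the neighborhood is 101; the next row has 1 there.

1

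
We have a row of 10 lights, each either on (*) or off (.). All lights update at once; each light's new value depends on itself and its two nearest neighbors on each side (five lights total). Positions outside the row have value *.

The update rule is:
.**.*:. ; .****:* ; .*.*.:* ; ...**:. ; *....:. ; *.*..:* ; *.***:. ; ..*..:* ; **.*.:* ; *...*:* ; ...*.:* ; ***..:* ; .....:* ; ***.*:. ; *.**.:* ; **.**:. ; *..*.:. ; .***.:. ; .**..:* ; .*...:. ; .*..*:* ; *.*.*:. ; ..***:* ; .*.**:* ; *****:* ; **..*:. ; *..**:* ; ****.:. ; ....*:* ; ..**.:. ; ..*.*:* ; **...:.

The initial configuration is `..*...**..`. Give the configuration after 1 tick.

..*.*..*.*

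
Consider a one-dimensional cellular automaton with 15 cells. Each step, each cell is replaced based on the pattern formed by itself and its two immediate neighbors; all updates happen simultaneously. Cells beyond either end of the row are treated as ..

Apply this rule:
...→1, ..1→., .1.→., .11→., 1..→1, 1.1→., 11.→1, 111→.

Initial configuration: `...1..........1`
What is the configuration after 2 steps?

.11.........111

step 1: 11..111111111..
step 2: .11.........111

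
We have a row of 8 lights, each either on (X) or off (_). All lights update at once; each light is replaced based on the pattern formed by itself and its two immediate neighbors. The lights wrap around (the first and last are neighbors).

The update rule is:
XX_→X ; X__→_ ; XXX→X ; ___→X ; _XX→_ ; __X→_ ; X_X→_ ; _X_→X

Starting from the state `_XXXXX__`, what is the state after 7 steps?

__XXXX_X
___XXX_X
_X__XX_X
_X___X_X
_X_X_X_X
_X_X_X_X  (fixed point — unchanged through step 7)

_X_X_X_X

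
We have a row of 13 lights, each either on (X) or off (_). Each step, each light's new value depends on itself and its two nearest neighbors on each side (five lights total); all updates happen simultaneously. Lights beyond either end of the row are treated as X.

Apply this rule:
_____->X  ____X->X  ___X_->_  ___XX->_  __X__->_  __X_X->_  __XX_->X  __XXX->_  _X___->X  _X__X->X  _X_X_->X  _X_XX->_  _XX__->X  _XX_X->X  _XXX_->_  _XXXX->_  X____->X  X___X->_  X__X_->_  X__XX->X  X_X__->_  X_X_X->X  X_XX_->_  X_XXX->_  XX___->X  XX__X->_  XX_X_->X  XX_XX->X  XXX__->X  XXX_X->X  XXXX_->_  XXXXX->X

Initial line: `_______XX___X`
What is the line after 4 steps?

_XX_XXX___XX_

XXXXXX_XXX___
XXXX_XX__XX__
XX_XX_X_XXX_X
_XX_XXX___XX_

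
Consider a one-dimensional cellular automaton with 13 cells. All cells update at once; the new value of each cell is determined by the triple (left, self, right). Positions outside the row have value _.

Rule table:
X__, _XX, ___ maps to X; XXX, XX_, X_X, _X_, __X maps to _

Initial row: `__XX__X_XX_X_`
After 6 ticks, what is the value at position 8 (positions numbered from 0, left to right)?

_

tick 1: X_X_X___X___X
tick 2: _____XX__XX__
tick 3: XXXX_X_X_X_XX
tick 4: X__________X_
tick 5: _XXXXXXXXX__X
tick 6: _X________X__
position 8 holds _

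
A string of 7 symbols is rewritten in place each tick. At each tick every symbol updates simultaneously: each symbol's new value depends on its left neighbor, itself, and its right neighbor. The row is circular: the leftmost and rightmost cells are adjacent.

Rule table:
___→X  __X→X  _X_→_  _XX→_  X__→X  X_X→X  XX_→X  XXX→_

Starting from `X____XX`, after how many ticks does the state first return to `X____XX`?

tick 1: XXXXX__
tick 2: ____XXX
tick 3: XXXX__X
tick 4: ___XXX_
tick 5: XXX__XX
tick 6: __XXX__
tick 7: XX__XXX
tick 8: _XXX___
tick 9: X__XXXX
tick 10: XXX____
tick 11: __XXXXX
tick 12: XX____X
tick 13: _XXXXX_
tick 14: X____XX

14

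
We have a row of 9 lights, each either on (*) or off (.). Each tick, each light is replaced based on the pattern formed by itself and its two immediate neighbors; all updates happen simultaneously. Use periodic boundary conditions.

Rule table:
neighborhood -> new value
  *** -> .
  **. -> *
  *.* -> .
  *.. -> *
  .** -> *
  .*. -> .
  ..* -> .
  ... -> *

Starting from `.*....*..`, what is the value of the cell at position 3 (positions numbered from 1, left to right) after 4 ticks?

*

..***..**
*.*.**.**
*...**.*.
.**.**...
position 3 holds *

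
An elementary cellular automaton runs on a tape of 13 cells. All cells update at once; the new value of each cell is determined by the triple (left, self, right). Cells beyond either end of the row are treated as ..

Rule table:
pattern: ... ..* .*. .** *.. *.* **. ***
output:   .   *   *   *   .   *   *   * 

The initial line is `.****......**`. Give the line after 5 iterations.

*****.*******

*****.....***
*****....****
*****...*****
*****..******
*****.*******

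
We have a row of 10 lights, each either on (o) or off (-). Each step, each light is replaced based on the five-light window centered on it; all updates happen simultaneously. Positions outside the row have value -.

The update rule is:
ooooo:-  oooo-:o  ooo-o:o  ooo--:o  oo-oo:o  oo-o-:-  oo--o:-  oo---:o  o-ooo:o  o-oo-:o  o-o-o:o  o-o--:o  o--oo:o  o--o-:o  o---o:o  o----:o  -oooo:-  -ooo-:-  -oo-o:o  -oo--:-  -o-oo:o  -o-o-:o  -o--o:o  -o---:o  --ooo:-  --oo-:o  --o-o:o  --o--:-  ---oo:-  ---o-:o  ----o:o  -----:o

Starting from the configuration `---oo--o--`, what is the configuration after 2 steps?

step 1: oo-o--o-oo
step 2: oo-oooooo-

oo-oooooo-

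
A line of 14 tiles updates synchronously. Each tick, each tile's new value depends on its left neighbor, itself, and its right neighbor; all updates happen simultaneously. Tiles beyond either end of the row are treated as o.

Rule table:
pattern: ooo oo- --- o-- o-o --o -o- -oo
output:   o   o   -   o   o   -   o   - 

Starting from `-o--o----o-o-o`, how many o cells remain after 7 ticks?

11

ooo-oo---oooo-
oooo-oo---oooo
ooooo-oo---ooo
oooooo-oo---oo
ooooooo-oo---o
oooooooo-oo---
ooooooooo-oo--
count of o: 11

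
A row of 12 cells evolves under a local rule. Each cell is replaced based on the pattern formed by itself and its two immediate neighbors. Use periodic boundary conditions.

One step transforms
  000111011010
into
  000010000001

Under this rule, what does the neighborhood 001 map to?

At position 2 the neighborhood is 001; the next row has 0 there.

0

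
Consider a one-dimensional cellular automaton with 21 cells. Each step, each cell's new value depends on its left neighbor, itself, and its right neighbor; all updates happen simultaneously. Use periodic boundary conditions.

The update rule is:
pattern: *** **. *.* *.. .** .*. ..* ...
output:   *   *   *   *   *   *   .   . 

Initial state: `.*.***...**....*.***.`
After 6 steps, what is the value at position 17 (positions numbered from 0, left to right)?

.******..***...******
********.****..******
**************.******
*********************
*********************  (fixed point — unchanged through step 6)
position 17 holds *

*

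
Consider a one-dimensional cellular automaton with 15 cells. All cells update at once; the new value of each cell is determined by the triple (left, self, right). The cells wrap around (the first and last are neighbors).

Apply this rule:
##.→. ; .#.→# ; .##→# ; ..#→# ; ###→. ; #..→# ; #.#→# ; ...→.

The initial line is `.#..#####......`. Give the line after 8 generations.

#####....#.....
#....#..###...#
.#..#####..#.##
#####....#####.
#....#..##....#
.#..#####.#..##
#####....#####.  (repeats generation 4; period 3)
generation 8: #....#..##....#

#....#..##....#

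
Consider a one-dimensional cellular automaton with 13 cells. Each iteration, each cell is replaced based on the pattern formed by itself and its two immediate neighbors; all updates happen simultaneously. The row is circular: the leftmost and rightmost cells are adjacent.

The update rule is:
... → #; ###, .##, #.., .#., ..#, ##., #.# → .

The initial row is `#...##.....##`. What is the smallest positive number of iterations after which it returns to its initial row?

2

..#....###...
#...##.....##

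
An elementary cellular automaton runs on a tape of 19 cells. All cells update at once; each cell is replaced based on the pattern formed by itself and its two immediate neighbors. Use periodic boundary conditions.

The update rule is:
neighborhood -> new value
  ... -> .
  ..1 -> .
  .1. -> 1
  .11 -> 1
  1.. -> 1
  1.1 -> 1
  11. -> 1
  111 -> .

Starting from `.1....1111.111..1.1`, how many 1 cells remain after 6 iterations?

14

111...1..111.11.111
..11..11.1.111111..
..111.111111....11.
..1.111....11...111
1.111.11...111..1.1
111.11111..1.11.111
count of 1: 14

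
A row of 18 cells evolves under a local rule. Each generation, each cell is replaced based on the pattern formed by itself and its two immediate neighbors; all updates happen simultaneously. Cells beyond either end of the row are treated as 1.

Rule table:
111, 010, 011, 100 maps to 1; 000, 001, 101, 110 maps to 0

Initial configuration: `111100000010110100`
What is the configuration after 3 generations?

111010000010100110
110011000010110100
101010100010100110

101010100010100110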